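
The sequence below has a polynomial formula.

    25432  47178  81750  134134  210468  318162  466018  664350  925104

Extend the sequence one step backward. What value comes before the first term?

12558

21746, 34572, 52384, 76334, 107694, 147856, 198332, 260754
12826, 17812, 23950, 31360, 40162, 50476, 62422
4986, 6138, 7410, 8802, 10314, 11946
1152, 1272, 1392, 1512, 1632
120, 120, 120, 120
The fifth differences are constant at 120.
Work back: 1152 − 120 = 1032;  4986 − 1032 = 3954;  12826 − 3954 = 8872;  21746 − 8872 = 12874;  25432 − 12874 = 12558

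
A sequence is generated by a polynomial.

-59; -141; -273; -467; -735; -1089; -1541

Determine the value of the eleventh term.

-4569

-82, -132, -194, -268, -354, -452
-50, -62, -74, -86, -98
-12, -12, -12, -12
Third differences constant at -12.
-98 − 12 = -110;  -452 − 110 = -562;  -1541 − 562 = -2103
-110 − 12 = -122;  -562 − 122 = -684;  -2103 − 684 = -2787
-122 − 12 = -134;  -684 − 134 = -818;  -2787 − 818 = -3605
-134 − 12 = -146;  -818 − 146 = -964;  -3605 − 964 = -4569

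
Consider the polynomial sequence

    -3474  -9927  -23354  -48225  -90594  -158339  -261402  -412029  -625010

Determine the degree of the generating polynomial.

First differences: -6453, -13427, -24871, -42369, -67745, -103063, -150627, -212981
Second differences: -6974, -11444, -17498, -25376, -35318, -47564, -62354
Third differences: -4470, -6054, -7878, -9942, -12246, -14790
Fourth differences: -1584, -1824, -2064, -2304, -2544
Fifth differences: -240, -240, -240, -240
The fifth differences are constant, so the polynomial has degree 5.

5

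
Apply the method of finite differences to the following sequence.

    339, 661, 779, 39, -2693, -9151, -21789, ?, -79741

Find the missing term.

-43901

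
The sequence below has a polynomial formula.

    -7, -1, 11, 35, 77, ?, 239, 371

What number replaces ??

143

Using the first 5 terms:
First differences: 6  12  24  42
Second differences: 6  12  18
Third differences: 6  6
Constant third difference = 6.
Extend forward: 18 + 6 = 24;  42 + 24 = 66;  77 + 66 = 143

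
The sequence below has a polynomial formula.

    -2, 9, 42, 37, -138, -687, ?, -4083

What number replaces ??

Using the first 6 terms:
11  33  -5  -175  -549
22  -38  -170  -374
-60  -132  -204
-72  -72
Constant fourth difference = -72.
Extend forward: -204 − 72 = -276;  -374 − 276 = -650;  -549 − 650 = -1199;  -687 − 1199 = -1886

-1886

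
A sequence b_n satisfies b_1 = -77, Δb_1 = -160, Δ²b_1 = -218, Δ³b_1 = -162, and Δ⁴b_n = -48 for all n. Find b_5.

-2721

Build the table forward from the leading diagonal:
Δ⁴: -48, -48, -48, -48, -48
Δ³: -162, -210, -258, -306, -354
Δ²: -218, -380, -590, -848, -1154
Δ: -160, -378, -758, -1348, -2196
b: -77, -237, -615, -1373, -2721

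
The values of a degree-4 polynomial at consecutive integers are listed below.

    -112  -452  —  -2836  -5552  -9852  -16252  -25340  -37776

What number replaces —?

Using the last 6 terms:
First differences: -2716, -4300, -6400, -9088, -12436
Second differences: -1584, -2100, -2688, -3348
Third differences: -516, -588, -660
Fourth differences: -72, -72
Constant fourth difference = -72.
Extend backward: -516 + 72 = -444;  -1584 + 444 = -1140;  -2716 + 1140 = -1576;  -2836 + 1576 = -1260

-1260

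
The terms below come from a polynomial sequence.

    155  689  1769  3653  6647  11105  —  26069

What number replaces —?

Using the first 6 terms:
534, 1080, 1884, 2994, 4458
546, 804, 1110, 1464
258, 306, 354
48, 48
Constant fourth difference = 48.
Extend forward: 354 + 48 = 402;  1464 + 402 = 1866;  4458 + 1866 = 6324;  11105 + 6324 = 17429

17429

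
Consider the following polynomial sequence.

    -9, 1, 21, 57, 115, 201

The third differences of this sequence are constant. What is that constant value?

6

D1: 10, 20, 36, 58, 86
D2: 10, 16, 22, 28
D3: 6, 6, 6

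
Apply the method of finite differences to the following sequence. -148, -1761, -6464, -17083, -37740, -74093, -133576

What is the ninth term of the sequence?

-361988

-1613, -4703, -10619, -20657, -36353, -59483
-3090, -5916, -10038, -15696, -23130
-2826, -4122, -5658, -7434
-1296, -1536, -1776
-240, -240
Constant fifth difference = -240, so extend:
-1776 − 240 = -2016;  -7434 − 2016 = -9450;  -23130 − 9450 = -32580;  -59483 − 32580 = -92063;  -133576 − 92063 = -225639
-2016 − 240 = -2256;  -9450 − 2256 = -11706;  -32580 − 11706 = -44286;  -92063 − 44286 = -136349;  -225639 − 136349 = -361988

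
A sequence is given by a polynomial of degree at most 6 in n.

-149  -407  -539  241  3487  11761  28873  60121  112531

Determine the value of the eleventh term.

319021

Δ: -258, -132, 780, 3246, 8274, 17112, 31248, 52410
Δ²: 126, 912, 2466, 5028, 8838, 14136, 21162
Δ³: 786, 1554, 2562, 3810, 5298, 7026
Δ⁴: 768, 1008, 1248, 1488, 1728
Δ⁵: 240, 240, 240, 240
Fifth differences constant at 240.
1728 + 240 = 1968;  7026 + 1968 = 8994;  21162 + 8994 = 30156;  52410 + 30156 = 82566;  112531 + 82566 = 195097
1968 + 240 = 2208;  8994 + 2208 = 11202;  30156 + 11202 = 41358;  82566 + 41358 = 123924;  195097 + 123924 = 319021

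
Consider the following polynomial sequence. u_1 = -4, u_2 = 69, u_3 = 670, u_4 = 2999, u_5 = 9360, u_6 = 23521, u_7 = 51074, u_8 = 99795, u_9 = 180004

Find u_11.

491046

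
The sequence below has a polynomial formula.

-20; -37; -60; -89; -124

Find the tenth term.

First differences: -17 , -23 , -29 , -35
Second differences: -6 , -6 , -6
Constant second difference = -6, so extend:
-35 − 6 = -41;  -124 − 41 = -165
-41 − 6 = -47;  -165 − 47 = -212
-47 − 6 = -53;  -212 − 53 = -265
-53 − 6 = -59;  -265 − 59 = -324
-59 − 6 = -65;  -324 − 65 = -389

-389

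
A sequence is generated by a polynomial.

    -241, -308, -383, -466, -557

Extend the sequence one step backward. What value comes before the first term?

First differences: -67  -75  -83  -91
Second differences: -8  -8  -8
The second differences are constant at -8.
Work back: -67 + 8 = -59;  -241 + 59 = -182

-182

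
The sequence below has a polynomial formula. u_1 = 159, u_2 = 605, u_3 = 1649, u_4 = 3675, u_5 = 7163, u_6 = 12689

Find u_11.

First differences: 446 , 1044 , 2026 , 3488 , 5526
Second differences: 598 , 982 , 1462 , 2038
Third differences: 384 , 480 , 576
Fourth differences: 96 , 96
Constant fourth difference = 96, so extend:
576 + 96 = 672;  2038 + 672 = 2710;  5526 + 2710 = 8236;  12689 + 8236 = 20925
672 + 96 = 768;  2710 + 768 = 3478;  8236 + 3478 = 11714;  20925 + 11714 = 32639
768 + 96 = 864;  3478 + 864 = 4342;  11714 + 4342 = 16056;  32639 + 16056 = 48695
864 + 96 = 960;  4342 + 960 = 5302;  16056 + 5302 = 21358;  48695 + 21358 = 70053
960 + 96 = 1056;  5302 + 1056 = 6358;  21358 + 6358 = 27716;  70053 + 27716 = 97769

97769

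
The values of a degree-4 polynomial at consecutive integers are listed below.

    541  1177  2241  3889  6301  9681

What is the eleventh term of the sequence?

D1: 636, 1064, 1648, 2412, 3380
D2: 428, 584, 764, 968
D3: 156, 180, 204
D4: 24, 24
The fourth differences are constant (24).
204 + 24 = 228;  968 + 228 = 1196;  3380 + 1196 = 4576;  9681 + 4576 = 14257
228 + 24 = 252;  1196 + 252 = 1448;  4576 + 1448 = 6024;  14257 + 6024 = 20281
252 + 24 = 276;  1448 + 276 = 1724;  6024 + 1724 = 7748;  20281 + 7748 = 28029
276 + 24 = 300;  1724 + 300 = 2024;  7748 + 2024 = 9772;  28029 + 9772 = 37801
300 + 24 = 324;  2024 + 324 = 2348;  9772 + 2348 = 12120;  37801 + 12120 = 49921

49921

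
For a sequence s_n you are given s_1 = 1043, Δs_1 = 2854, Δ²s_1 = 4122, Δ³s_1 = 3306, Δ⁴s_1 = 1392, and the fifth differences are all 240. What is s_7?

168437

Build the table forward from the leading diagonal:
Fifth differences: 240  240  240  240  240  240  240
Fourth differences: 1392  1632  1872  2112  2352  2592  2832
Third differences: 3306  4698  6330  8202  10314  12666  15258
Second differences: 4122  7428  12126  18456  26658  36972  49638
First differences: 2854  6976  14404  26530  44986  71644  108616
s: 1043  3897  10873  25277  51807  96793  168437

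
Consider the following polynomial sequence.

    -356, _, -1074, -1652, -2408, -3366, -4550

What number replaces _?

Using the last 5 terms:
First differences: -578  -756  -958  -1184
Second differences: -178  -202  -226
Third differences: -24  -24
Constant third difference = -24.
Extend backward: -178 + 24 = -154;  -578 + 154 = -424;  -1074 + 424 = -650

-650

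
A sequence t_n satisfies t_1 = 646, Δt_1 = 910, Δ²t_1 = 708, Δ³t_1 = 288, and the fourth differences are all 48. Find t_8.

33644

Build the table forward from the leading diagonal:
D4: 48, 48, 48, 48, 48, 48, 48, 48
D3: 288, 336, 384, 432, 480, 528, 576, 624
D2: 708, 996, 1332, 1716, 2148, 2628, 3156, 3732
D1: 910, 1618, 2614, 3946, 5662, 7810, 10438, 13594
t: 646, 1556, 3174, 5788, 9734, 15396, 23206, 33644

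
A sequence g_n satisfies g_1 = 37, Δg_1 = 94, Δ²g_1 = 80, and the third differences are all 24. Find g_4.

583

Build the table forward from the leading diagonal:
Third differences: 24  24  24  24
Second differences: 80  104  128  152
First differences: 94  174  278  406
g: 37  131  305  583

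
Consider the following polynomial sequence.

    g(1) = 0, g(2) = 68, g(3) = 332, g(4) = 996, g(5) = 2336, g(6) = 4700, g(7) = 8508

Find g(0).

68, 264, 664, 1340, 2364, 3808
196, 400, 676, 1024, 1444
204, 276, 348, 420
72, 72, 72
The fourth differences are constant at 72.
Work back: 204 − 72 = 132;  196 − 132 = 64;  68 − 64 = 4;  0 − 4 = -4

-4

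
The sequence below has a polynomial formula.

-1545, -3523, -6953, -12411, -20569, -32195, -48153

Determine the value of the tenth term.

First differences: -1978, -3430, -5458, -8158, -11626, -15958
Second differences: -1452, -2028, -2700, -3468, -4332
Third differences: -576, -672, -768, -864
Fourth differences: -96, -96, -96
Constant fourth difference = -96, so extend:
-864 − 96 = -960;  -4332 − 960 = -5292;  -15958 − 5292 = -21250;  -48153 − 21250 = -69403
-960 − 96 = -1056;  -5292 − 1056 = -6348;  -21250 − 6348 = -27598;  -69403 − 27598 = -97001
-1056 − 96 = -1152;  -6348 − 1152 = -7500;  -27598 − 7500 = -35098;  -97001 − 35098 = -132099

-132099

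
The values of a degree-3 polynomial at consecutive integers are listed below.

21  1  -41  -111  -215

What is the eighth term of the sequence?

First differences: -20 , -42 , -70 , -104
Second differences: -22 , -28 , -34
Third differences: -6 , -6
Third differences constant at -6.
-34 − 6 = -40;  -104 − 40 = -144;  -215 − 144 = -359
-40 − 6 = -46;  -144 − 46 = -190;  -359 − 190 = -549
-46 − 6 = -52;  -190 − 52 = -242;  -549 − 242 = -791

-791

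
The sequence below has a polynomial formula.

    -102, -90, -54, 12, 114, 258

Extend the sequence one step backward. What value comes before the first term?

First differences: 12  36  66  102  144
Second differences: 24  30  36  42
Third differences: 6  6  6
The third differences are constant at 6.
Work back: 24 − 6 = 18;  12 − 18 = -6;  -102 + 6 = -96

-96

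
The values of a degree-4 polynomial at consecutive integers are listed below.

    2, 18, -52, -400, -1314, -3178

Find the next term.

-6472

First differences: 16, -70, -348, -914, -1864
Second differences: -86, -278, -566, -950
Third differences: -192, -288, -384
Fourth differences: -96, -96
Constant fourth difference = -96, so extend:
-384 − 96 = -480;  -950 − 480 = -1430;  -1864 − 1430 = -3294;  -3178 − 3294 = -6472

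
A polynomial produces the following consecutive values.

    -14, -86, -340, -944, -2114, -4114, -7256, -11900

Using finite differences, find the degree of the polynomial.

4

Δ: -72, -254, -604, -1170, -2000, -3142, -4644
Δ²: -182, -350, -566, -830, -1142, -1502
Δ³: -168, -216, -264, -312, -360
Δ⁴: -48, -48, -48, -48
The fourth differences are constant, so the polynomial has degree 4.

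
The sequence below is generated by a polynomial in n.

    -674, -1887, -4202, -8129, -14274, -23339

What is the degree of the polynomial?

4

Δ: -1213, -2315, -3927, -6145, -9065
Δ²: -1102, -1612, -2218, -2920
Δ³: -510, -606, -702
Δ⁴: -96, -96
The fourth differences are constant, so the polynomial has degree 4.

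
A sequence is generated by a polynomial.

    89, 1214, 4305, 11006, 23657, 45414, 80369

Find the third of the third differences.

D1: 1125, 3091, 6701, 12651, 21757, 34955
D2: 1966, 3610, 5950, 9106, 13198
D3: 1644, 2340, 3156, 4092
D4: 696, 816, 936
D5: 120, 120

3156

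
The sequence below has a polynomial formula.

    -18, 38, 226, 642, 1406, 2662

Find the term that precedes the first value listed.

-14

First differences: 56  188  416  764  1256
Second differences: 132  228  348  492
Third differences: 96  120  144
Fourth differences: 24  24
The fourth differences are constant at 24.
Work back: 96 − 24 = 72;  132 − 72 = 60;  56 − 60 = -4;  -18 + 4 = -14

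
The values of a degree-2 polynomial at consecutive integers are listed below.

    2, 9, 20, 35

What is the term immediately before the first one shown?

7  11  15
4  4
The second differences are constant at 4.
Work back: 7 − 4 = 3;  2 − 3 = -1

-1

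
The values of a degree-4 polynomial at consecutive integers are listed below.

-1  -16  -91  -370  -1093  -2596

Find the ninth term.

D1: -15, -75, -279, -723, -1503
D2: -60, -204, -444, -780
D3: -144, -240, -336
D4: -96, -96
Fourth differences constant at -96.
-336 − 96 = -432;  -780 − 432 = -1212;  -1503 − 1212 = -2715;  -2596 − 2715 = -5311
-432 − 96 = -528;  -1212 − 528 = -1740;  -2715 − 1740 = -4455;  -5311 − 4455 = -9766
-528 − 96 = -624;  -1740 − 624 = -2364;  -4455 − 2364 = -6819;  -9766 − 6819 = -16585

-16585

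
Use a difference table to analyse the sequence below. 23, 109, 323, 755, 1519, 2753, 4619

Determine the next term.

Δ: 86, 214, 432, 764, 1234, 1866
Δ²: 128, 218, 332, 470, 632
Δ³: 90, 114, 138, 162
Δ⁴: 24, 24, 24
Constant fourth difference = 24, so extend:
162 + 24 = 186;  632 + 186 = 818;  1866 + 818 = 2684;  4619 + 2684 = 7303

7303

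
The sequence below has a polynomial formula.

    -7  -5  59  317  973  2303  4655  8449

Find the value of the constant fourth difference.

72

First differences: 2, 64, 258, 656, 1330, 2352, 3794
Second differences: 62, 194, 398, 674, 1022, 1442
Third differences: 132, 204, 276, 348, 420
Fourth differences: 72, 72, 72, 72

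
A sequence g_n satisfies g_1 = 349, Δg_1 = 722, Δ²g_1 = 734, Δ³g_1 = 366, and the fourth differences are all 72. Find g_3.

Build the table forward from the leading diagonal:
Δ⁴: 72, 72, 72
Δ³: 366, 438, 510
Δ²: 734, 1100, 1538
Δ: 722, 1456, 2556
g: 349, 1071, 2527

2527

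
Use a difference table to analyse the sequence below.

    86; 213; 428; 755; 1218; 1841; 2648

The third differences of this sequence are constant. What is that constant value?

D1: 127, 215, 327, 463, 623, 807
D2: 88, 112, 136, 160, 184
D3: 24, 24, 24, 24

24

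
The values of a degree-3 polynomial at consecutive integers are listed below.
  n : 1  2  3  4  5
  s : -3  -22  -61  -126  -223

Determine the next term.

-358

Δ: -19, -39, -65, -97
Δ²: -20, -26, -32
Δ³: -6, -6
The third differences are constant (-6).
-32 − 6 = -38;  -97 − 38 = -135;  -223 − 135 = -358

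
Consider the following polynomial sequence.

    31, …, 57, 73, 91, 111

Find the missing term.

43

Using the last 4 terms:
16  18  20
2  2
Constant second difference = 2.
Extend backward: 16 − 2 = 14;  57 − 14 = 43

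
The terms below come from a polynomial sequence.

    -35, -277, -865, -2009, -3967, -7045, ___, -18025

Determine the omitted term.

-11597

Using the first 6 terms:
First differences: -242, -588, -1144, -1958, -3078
Second differences: -346, -556, -814, -1120
Third differences: -210, -258, -306
Fourth differences: -48, -48
Constant fourth difference = -48.
Extend forward: -306 − 48 = -354;  -1120 − 354 = -1474;  -3078 − 1474 = -4552;  -7045 − 4552 = -11597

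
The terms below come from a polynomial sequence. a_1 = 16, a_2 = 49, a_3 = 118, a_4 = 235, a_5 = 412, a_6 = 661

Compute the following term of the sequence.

D1: 33, 69, 117, 177, 249
D2: 36, 48, 60, 72
D3: 12, 12, 12
Third differences constant at 12.
72 + 12 = 84;  249 + 84 = 333;  661 + 333 = 994

994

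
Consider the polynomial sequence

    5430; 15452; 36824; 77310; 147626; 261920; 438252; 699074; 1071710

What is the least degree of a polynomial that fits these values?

5

Δ: 10022, 21372, 40486, 70316, 114294, 176332, 260822, 372636
Δ²: 11350, 19114, 29830, 43978, 62038, 84490, 111814
Δ³: 7764, 10716, 14148, 18060, 22452, 27324
Δ⁴: 2952, 3432, 3912, 4392, 4872
Δ⁵: 480, 480, 480, 480
The fifth differences are constant, so the polynomial has degree 5.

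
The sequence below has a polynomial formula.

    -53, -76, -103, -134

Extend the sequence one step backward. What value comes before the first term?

-23, -27, -31
-4, -4
The second differences are constant at -4.
Work back: -23 + 4 = -19;  -53 + 19 = -34

-34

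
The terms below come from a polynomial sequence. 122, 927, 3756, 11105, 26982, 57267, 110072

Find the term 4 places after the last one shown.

807012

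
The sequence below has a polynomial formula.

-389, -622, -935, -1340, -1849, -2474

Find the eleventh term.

-233  -313  -405  -509  -625
-80  -92  -104  -116
-12  -12  -12
Third differences constant at -12.
-116 − 12 = -128;  -625 − 128 = -753;  -2474 − 753 = -3227
-128 − 12 = -140;  -753 − 140 = -893;  -3227 − 893 = -4120
-140 − 12 = -152;  -893 − 152 = -1045;  -4120 − 1045 = -5165
-152 − 12 = -164;  -1045 − 164 = -1209;  -5165 − 1209 = -6374
-164 − 12 = -176;  -1209 − 176 = -1385;  -6374 − 1385 = -7759

-7759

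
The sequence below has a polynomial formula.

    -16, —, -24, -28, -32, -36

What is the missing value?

-20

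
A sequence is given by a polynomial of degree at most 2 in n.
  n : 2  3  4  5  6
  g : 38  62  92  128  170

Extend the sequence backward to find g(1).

20

Δ: 24  30  36  42
Δ²: 6  6  6
The second differences are constant at 6.
Work back: 24 − 6 = 18;  38 − 18 = 20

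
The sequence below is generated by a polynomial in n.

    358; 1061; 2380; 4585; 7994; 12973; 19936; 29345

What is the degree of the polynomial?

4

703, 1319, 2205, 3409, 4979, 6963, 9409
616, 886, 1204, 1570, 1984, 2446
270, 318, 366, 414, 462
48, 48, 48, 48
The fourth differences are constant, so the polynomial has degree 4.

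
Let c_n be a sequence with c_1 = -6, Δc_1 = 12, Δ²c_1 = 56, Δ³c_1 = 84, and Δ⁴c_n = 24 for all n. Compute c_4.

Build the table forward from the leading diagonal:
Fourth differences: 24, 24, 24, 24
Third differences: 84, 108, 132, 156
Second differences: 56, 140, 248, 380
First differences: 12, 68, 208, 456
c: -6, 6, 74, 282

282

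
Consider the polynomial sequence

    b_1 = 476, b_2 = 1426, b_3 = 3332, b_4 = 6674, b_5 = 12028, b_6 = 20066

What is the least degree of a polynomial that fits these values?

4

950, 1906, 3342, 5354, 8038
956, 1436, 2012, 2684
480, 576, 672
96, 96
The fourth differences are constant, so the polynomial has degree 4.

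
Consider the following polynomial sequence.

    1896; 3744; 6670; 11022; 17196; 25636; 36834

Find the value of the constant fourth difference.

First differences: 1848, 2926, 4352, 6174, 8440, 11198
Second differences: 1078, 1426, 1822, 2266, 2758
Third differences: 348, 396, 444, 492
Fourth differences: 48, 48, 48

48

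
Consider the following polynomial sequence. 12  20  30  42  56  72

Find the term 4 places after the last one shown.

D1: 8  10  12  14  16
D2: 2  2  2  2
The second differences are constant (2).
16 + 2 = 18;  72 + 18 = 90
18 + 2 = 20;  90 + 20 = 110
20 + 2 = 22;  110 + 22 = 132
22 + 2 = 24;  132 + 24 = 156

156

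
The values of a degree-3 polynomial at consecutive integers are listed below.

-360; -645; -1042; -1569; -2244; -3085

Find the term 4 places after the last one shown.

-285, -397, -527, -675, -841
-112, -130, -148, -166
-18, -18, -18
Constant third difference = -18, so extend:
-166 − 18 = -184;  -841 − 184 = -1025;  -3085 − 1025 = -4110
-184 − 18 = -202;  -1025 − 202 = -1227;  -4110 − 1227 = -5337
-202 − 18 = -220;  -1227 − 220 = -1447;  -5337 − 1447 = -6784
-220 − 18 = -238;  -1447 − 238 = -1685;  -6784 − 1685 = -8469

-8469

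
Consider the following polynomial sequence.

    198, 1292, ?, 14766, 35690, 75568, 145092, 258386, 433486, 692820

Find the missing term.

5056

Using the last 7 terms:
D1: 20924, 39878, 69524, 113294, 175100, 259334
D2: 18954, 29646, 43770, 61806, 84234
D3: 10692, 14124, 18036, 22428
D4: 3432, 3912, 4392
D5: 480, 480
Constant fifth difference = 480.
Extend backward: 3432 − 480 = 2952;  10692 − 2952 = 7740;  18954 − 7740 = 11214;  20924 − 11214 = 9710;  14766 − 9710 = 5056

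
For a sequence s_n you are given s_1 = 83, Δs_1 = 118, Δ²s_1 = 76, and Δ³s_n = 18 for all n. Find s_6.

Build the table forward from the leading diagonal:
Δ³: 18  18  18  18  18  18
Δ²: 76  94  112  130  148  166
Δ: 118  194  288  400  530  678
s: 83  201  395  683  1083  1613

1613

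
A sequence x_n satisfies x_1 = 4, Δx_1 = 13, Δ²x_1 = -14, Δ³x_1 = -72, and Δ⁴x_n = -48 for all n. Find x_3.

16

Build the table forward from the leading diagonal:
Fourth differences: -48  -48  -48
Third differences: -72  -120  -168
Second differences: -14  -86  -206
First differences: 13  -1  -87
x: 4  17  16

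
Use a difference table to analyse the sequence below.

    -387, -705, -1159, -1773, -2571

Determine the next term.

-3577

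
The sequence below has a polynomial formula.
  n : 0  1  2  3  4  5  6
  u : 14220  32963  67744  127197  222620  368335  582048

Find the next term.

D1: 18743 , 34781 , 59453 , 95423 , 145715 , 213713
D2: 16038 , 24672 , 35970 , 50292 , 67998
D3: 8634 , 11298 , 14322 , 17706
D4: 2664 , 3024 , 3384
D5: 360 , 360
Constant fifth difference = 360, so extend:
3384 + 360 = 3744;  17706 + 3744 = 21450;  67998 + 21450 = 89448;  213713 + 89448 = 303161;  582048 + 303161 = 885209

885209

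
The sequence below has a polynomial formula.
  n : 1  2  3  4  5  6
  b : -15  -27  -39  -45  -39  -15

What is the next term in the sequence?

First differences: -12, -12, -6, 6, 24
Second differences: 0, 6, 12, 18
Third differences: 6, 6, 6
Constant third difference = 6, so extend:
18 + 6 = 24;  24 + 24 = 48;  -15 + 48 = 33

33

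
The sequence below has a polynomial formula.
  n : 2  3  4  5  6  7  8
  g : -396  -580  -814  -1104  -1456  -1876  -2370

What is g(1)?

-184, -234, -290, -352, -420, -494
-50, -56, -62, -68, -74
-6, -6, -6, -6
The third differences are constant at -6.
Work back: -50 + 6 = -44;  -184 + 44 = -140;  -396 + 140 = -256

-256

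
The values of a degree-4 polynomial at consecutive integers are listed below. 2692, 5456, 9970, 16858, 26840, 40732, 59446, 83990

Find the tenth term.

2764  4514  6888  9982  13892  18714  24544
1750  2374  3094  3910  4822  5830
624  720  816  912  1008
96  96  96  96
Fourth differences constant at 96.
1008 + 96 = 1104;  5830 + 1104 = 6934;  24544 + 6934 = 31478;  83990 + 31478 = 115468
1104 + 96 = 1200;  6934 + 1200 = 8134;  31478 + 8134 = 39612;  115468 + 39612 = 155080

155080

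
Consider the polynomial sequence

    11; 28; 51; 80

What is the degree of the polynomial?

2

Δ: 17, 23, 29
Δ²: 6, 6
The second differences are constant, so the polynomial has degree 2.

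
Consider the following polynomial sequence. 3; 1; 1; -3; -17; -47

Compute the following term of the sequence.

-99

First differences: -2, 0, -4, -14, -30
Second differences: 2, -4, -10, -16
Third differences: -6, -6, -6
Constant third difference = -6, so extend:
-16 − 6 = -22;  -30 − 22 = -52;  -47 − 52 = -99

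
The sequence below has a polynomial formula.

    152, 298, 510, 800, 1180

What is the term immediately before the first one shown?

60

146, 212, 290, 380
66, 78, 90
12, 12
The third differences are constant at 12.
Work back: 66 − 12 = 54;  146 − 54 = 92;  152 − 92 = 60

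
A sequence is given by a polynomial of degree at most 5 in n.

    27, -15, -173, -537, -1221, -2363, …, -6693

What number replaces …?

-4125

Using the first 6 terms:
D1: -42  -158  -364  -684  -1142
D2: -116  -206  -320  -458
D3: -90  -114  -138
D4: -24  -24
Constant fourth difference = -24.
Extend forward: -138 − 24 = -162;  -458 − 162 = -620;  -1142 − 620 = -1762;  -2363 − 1762 = -4125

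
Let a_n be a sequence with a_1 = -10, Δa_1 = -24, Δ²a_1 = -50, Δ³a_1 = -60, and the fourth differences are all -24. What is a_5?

Build the table forward from the leading diagonal:
Fourth differences: -24, -24, -24, -24, -24
Third differences: -60, -84, -108, -132, -156
Second differences: -50, -110, -194, -302, -434
First differences: -24, -74, -184, -378, -680
a: -10, -34, -108, -292, -670

-670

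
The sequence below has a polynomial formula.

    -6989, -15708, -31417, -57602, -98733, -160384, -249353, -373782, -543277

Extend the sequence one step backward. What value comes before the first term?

First differences: -8719, -15709, -26185, -41131, -61651, -88969, -124429, -169495
Second differences: -6990, -10476, -14946, -20520, -27318, -35460, -45066
Third differences: -3486, -4470, -5574, -6798, -8142, -9606
Fourth differences: -984, -1104, -1224, -1344, -1464
Fifth differences: -120, -120, -120, -120
The fifth differences are constant at -120.
Work back: -984 + 120 = -864;  -3486 + 864 = -2622;  -6990 + 2622 = -4368;  -8719 + 4368 = -4351;  -6989 + 4351 = -2638

-2638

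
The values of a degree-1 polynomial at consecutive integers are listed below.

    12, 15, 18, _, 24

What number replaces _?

21

Using the first 3 terms:
3, 3
Constant first difference = 3.
Extend forward: 18 + 3 = 21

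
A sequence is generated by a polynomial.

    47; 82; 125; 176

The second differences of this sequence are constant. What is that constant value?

First differences: 35, 43, 51
Second differences: 8, 8

8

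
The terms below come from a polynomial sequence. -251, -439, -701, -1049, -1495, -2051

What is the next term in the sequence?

Δ: -188 , -262 , -348 , -446 , -556
Δ²: -74 , -86 , -98 , -110
Δ³: -12 , -12 , -12
The third differences are constant (-12).
-110 − 12 = -122;  -556 − 122 = -678;  -2051 − 678 = -2729

-2729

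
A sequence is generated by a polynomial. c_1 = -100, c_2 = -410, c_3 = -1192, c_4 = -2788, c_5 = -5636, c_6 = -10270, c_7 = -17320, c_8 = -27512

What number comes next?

-41668

D1: -310  -782  -1596  -2848  -4634  -7050  -10192
D2: -472  -814  -1252  -1786  -2416  -3142
D3: -342  -438  -534  -630  -726
D4: -96  -96  -96  -96
Constant fourth difference = -96, so extend:
-726 − 96 = -822;  -3142 − 822 = -3964;  -10192 − 3964 = -14156;  -27512 − 14156 = -41668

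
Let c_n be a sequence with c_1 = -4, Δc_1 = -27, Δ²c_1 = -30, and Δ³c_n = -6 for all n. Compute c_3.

Build the table forward from the leading diagonal:
Third differences: -6  -6  -6
Second differences: -30  -36  -42
First differences: -27  -57  -93
c: -4  -31  -88

-88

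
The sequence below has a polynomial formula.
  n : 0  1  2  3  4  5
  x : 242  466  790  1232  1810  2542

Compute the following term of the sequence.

3446

224 , 324 , 442 , 578 , 732
100 , 118 , 136 , 154
18 , 18 , 18
The third differences are constant (18).
154 + 18 = 172;  732 + 172 = 904;  2542 + 904 = 3446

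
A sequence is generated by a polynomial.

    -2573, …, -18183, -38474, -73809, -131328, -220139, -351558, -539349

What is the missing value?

Using the last 7 terms:
D1: -20291, -35335, -57519, -88811, -131419, -187791
D2: -15044, -22184, -31292, -42608, -56372
D3: -7140, -9108, -11316, -13764
D4: -1968, -2208, -2448
D5: -240, -240
Constant fifth difference = -240.
Extend backward: -1968 + 240 = -1728;  -7140 + 1728 = -5412;  -15044 + 5412 = -9632;  -20291 + 9632 = -10659;  -18183 + 10659 = -7524

-7524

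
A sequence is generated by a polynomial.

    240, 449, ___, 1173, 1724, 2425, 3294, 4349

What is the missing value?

754

Using the last 5 terms:
Δ: 551, 701, 869, 1055
Δ²: 150, 168, 186
Δ³: 18, 18
Constant third difference = 18.
Extend backward: 150 − 18 = 132;  551 − 132 = 419;  1173 − 419 = 754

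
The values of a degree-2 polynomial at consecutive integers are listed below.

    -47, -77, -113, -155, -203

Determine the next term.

-257

Δ: -30 , -36 , -42 , -48
Δ²: -6 , -6 , -6
Second differences constant at -6.
-48 − 6 = -54;  -203 − 54 = -257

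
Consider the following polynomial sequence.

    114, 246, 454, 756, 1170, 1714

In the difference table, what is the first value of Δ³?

18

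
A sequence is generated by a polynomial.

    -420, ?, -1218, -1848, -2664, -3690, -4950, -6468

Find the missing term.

Using the last 6 terms:
D1: -630  -816  -1026  -1260  -1518
D2: -186  -210  -234  -258
D3: -24  -24  -24
Constant third difference = -24.
Extend backward: -186 + 24 = -162;  -630 + 162 = -468;  -1218 + 468 = -750

-750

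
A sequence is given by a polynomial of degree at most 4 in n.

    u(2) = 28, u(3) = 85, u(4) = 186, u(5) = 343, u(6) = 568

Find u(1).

3

First differences: 57, 101, 157, 225
Second differences: 44, 56, 68
Third differences: 12, 12
The third differences are constant at 12.
Work back: 44 − 12 = 32;  57 − 32 = 25;  28 − 25 = 3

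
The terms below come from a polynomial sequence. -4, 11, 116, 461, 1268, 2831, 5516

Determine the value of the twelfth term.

53621

D1: 15  105  345  807  1563  2685
D2: 90  240  462  756  1122
D3: 150  222  294  366
D4: 72  72  72
Fourth differences constant at 72.
366 + 72 = 438;  1122 + 438 = 1560;  2685 + 1560 = 4245;  5516 + 4245 = 9761
438 + 72 = 510;  1560 + 510 = 2070;  4245 + 2070 = 6315;  9761 + 6315 = 16076
510 + 72 = 582;  2070 + 582 = 2652;  6315 + 2652 = 8967;  16076 + 8967 = 25043
582 + 72 = 654;  2652 + 654 = 3306;  8967 + 3306 = 12273;  25043 + 12273 = 37316
654 + 72 = 726;  3306 + 726 = 4032;  12273 + 4032 = 16305;  37316 + 16305 = 53621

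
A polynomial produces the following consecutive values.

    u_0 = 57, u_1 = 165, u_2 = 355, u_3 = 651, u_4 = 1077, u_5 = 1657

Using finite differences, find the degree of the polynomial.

3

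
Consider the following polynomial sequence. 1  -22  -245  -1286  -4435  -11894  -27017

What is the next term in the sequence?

First differences: -23, -223, -1041, -3149, -7459, -15123
Second differences: -200, -818, -2108, -4310, -7664
Third differences: -618, -1290, -2202, -3354
Fourth differences: -672, -912, -1152
Fifth differences: -240, -240
Fifth differences constant at -240.
-1152 − 240 = -1392;  -3354 − 1392 = -4746;  -7664 − 4746 = -12410;  -15123 − 12410 = -27533;  -27017 − 27533 = -54550

-54550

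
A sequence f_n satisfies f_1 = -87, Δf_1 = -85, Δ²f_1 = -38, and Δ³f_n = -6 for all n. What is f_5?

-679

Build the table forward from the leading diagonal:
Δ³: -6  -6  -6  -6  -6
Δ²: -38  -44  -50  -56  -62
Δ: -85  -123  -167  -217  -273
f: -87  -172  -295  -462  -679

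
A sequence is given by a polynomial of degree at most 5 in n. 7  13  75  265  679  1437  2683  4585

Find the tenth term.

First differences: 6, 62, 190, 414, 758, 1246, 1902
Second differences: 56, 128, 224, 344, 488, 656
Third differences: 72, 96, 120, 144, 168
Fourth differences: 24, 24, 24, 24
Constant fourth difference = 24, so extend:
168 + 24 = 192;  656 + 192 = 848;  1902 + 848 = 2750;  4585 + 2750 = 7335
192 + 24 = 216;  848 + 216 = 1064;  2750 + 1064 = 3814;  7335 + 3814 = 11149

11149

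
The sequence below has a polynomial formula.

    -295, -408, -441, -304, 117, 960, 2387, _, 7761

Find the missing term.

Using the first 7 terms:
-113  -33  137  421  843  1427
80  170  284  422  584
90  114  138  162
24  24  24
Constant fourth difference = 24.
Extend forward: 162 + 24 = 186;  584 + 186 = 770;  1427 + 770 = 2197;  2387 + 2197 = 4584

4584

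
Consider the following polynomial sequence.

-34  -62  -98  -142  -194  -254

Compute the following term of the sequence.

-28, -36, -44, -52, -60
-8, -8, -8, -8
Constant second difference = -8, so extend:
-60 − 8 = -68;  -254 − 68 = -322

-322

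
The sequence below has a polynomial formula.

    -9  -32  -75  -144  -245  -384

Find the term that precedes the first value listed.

First differences: -23, -43, -69, -101, -139
Second differences: -20, -26, -32, -38
Third differences: -6, -6, -6
The third differences are constant at -6.
Work back: -20 + 6 = -14;  -23 + 14 = -9;  -9 + 9 = 0

0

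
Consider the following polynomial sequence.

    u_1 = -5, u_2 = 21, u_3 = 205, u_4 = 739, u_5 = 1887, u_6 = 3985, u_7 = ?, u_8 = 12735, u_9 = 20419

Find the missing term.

7441

Using the first 6 terms:
26, 184, 534, 1148, 2098
158, 350, 614, 950
192, 264, 336
72, 72
Constant fourth difference = 72.
Extend forward: 336 + 72 = 408;  950 + 408 = 1358;  2098 + 1358 = 3456;  3985 + 3456 = 7441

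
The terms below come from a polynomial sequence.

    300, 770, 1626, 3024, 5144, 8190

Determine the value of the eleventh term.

46130

470 , 856 , 1398 , 2120 , 3046
386 , 542 , 722 , 926
156 , 180 , 204
24 , 24
Constant fourth difference = 24, so extend:
204 + 24 = 228;  926 + 228 = 1154;  3046 + 1154 = 4200;  8190 + 4200 = 12390
228 + 24 = 252;  1154 + 252 = 1406;  4200 + 1406 = 5606;  12390 + 5606 = 17996
252 + 24 = 276;  1406 + 276 = 1682;  5606 + 1682 = 7288;  17996 + 7288 = 25284
276 + 24 = 300;  1682 + 300 = 1982;  7288 + 1982 = 9270;  25284 + 9270 = 34554
300 + 24 = 324;  1982 + 324 = 2306;  9270 + 2306 = 11576;  34554 + 11576 = 46130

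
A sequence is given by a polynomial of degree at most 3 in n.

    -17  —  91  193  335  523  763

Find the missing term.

Using the last 5 terms:
First differences: 102  142  188  240
Second differences: 40  46  52
Third differences: 6  6
Constant third difference = 6.
Extend backward: 40 − 6 = 34;  102 − 34 = 68;  91 − 68 = 23

23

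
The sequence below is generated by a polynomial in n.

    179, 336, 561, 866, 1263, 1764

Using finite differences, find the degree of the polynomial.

3

D1: 157, 225, 305, 397, 501
D2: 68, 80, 92, 104
D3: 12, 12, 12
The third differences are constant, so the polynomial has degree 3.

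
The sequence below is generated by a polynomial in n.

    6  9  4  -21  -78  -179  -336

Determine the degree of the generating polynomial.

3

3, -5, -25, -57, -101, -157
-8, -20, -32, -44, -56
-12, -12, -12, -12
The third differences are constant, so the polynomial has degree 3.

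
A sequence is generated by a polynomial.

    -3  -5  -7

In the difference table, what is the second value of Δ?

First differences: -2, -2

-2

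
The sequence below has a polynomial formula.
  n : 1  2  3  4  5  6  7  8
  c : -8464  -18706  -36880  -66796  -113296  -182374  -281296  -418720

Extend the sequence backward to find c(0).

D1: -10242, -18174, -29916, -46500, -69078, -98922, -137424
D2: -7932, -11742, -16584, -22578, -29844, -38502
D3: -3810, -4842, -5994, -7266, -8658
D4: -1032, -1152, -1272, -1392
D5: -120, -120, -120
The fifth differences are constant at -120.
Work back: -1032 + 120 = -912;  -3810 + 912 = -2898;  -7932 + 2898 = -5034;  -10242 + 5034 = -5208;  -8464 + 5208 = -3256

-3256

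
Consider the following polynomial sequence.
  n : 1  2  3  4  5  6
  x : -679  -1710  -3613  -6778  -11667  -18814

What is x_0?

-202

D1: -1031  -1903  -3165  -4889  -7147
D2: -872  -1262  -1724  -2258
D3: -390  -462  -534
D4: -72  -72
The fourth differences are constant at -72.
Work back: -390 + 72 = -318;  -872 + 318 = -554;  -1031 + 554 = -477;  -679 + 477 = -202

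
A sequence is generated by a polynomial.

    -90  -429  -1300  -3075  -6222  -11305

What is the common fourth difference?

-96

Δ: -339, -871, -1775, -3147, -5083
Δ²: -532, -904, -1372, -1936
Δ³: -372, -468, -564
Δ⁴: -96, -96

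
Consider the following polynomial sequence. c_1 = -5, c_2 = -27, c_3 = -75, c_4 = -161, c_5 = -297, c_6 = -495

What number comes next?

-22, -48, -86, -136, -198
-26, -38, -50, -62
-12, -12, -12
Constant third difference = -12, so extend:
-62 − 12 = -74;  -198 − 74 = -272;  -495 − 272 = -767

-767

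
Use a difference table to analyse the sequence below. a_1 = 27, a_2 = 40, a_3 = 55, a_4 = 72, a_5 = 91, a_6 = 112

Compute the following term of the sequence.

13, 15, 17, 19, 21
2, 2, 2, 2
Second differences constant at 2.
21 + 2 = 23;  112 + 23 = 135

135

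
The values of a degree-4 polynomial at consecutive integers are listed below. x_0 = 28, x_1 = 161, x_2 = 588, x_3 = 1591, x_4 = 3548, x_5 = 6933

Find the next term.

First differences: 133, 427, 1003, 1957, 3385
Second differences: 294, 576, 954, 1428
Third differences: 282, 378, 474
Fourth differences: 96, 96
Constant fourth difference = 96, so extend:
474 + 96 = 570;  1428 + 570 = 1998;  3385 + 1998 = 5383;  6933 + 5383 = 12316

12316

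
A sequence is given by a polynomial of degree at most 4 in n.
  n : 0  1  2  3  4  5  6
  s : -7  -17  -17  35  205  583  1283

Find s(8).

4225

First differences: -10, 0, 52, 170, 378, 700
Second differences: 10, 52, 118, 208, 322
Third differences: 42, 66, 90, 114
Fourth differences: 24, 24, 24
Constant fourth difference = 24, so extend:
114 + 24 = 138;  322 + 138 = 460;  700 + 460 = 1160;  1283 + 1160 = 2443
138 + 24 = 162;  460 + 162 = 622;  1160 + 622 = 1782;  2443 + 1782 = 4225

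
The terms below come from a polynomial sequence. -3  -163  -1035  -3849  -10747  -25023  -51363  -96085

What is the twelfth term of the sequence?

-655713

Δ: -160, -872, -2814, -6898, -14276, -26340, -44722
Δ²: -712, -1942, -4084, -7378, -12064, -18382
Δ³: -1230, -2142, -3294, -4686, -6318
Δ⁴: -912, -1152, -1392, -1632
Δ⁵: -240, -240, -240
The fifth differences are constant (-240).
-1632 − 240 = -1872;  -6318 − 1872 = -8190;  -18382 − 8190 = -26572;  -44722 − 26572 = -71294;  -96085 − 71294 = -167379
-1872 − 240 = -2112;  -8190 − 2112 = -10302;  -26572 − 10302 = -36874;  -71294 − 36874 = -108168;  -167379 − 108168 = -275547
-2112 − 240 = -2352;  -10302 − 2352 = -12654;  -36874 − 12654 = -49528;  -108168 − 49528 = -157696;  -275547 − 157696 = -433243
-2352 − 240 = -2592;  -12654 − 2592 = -15246;  -49528 − 15246 = -64774;  -157696 − 64774 = -222470;  -433243 − 222470 = -655713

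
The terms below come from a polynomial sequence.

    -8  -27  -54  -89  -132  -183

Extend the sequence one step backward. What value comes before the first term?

D1: -19, -27, -35, -43, -51
D2: -8, -8, -8, -8
The second differences are constant at -8.
Work back: -19 + 8 = -11;  -8 + 11 = 3

3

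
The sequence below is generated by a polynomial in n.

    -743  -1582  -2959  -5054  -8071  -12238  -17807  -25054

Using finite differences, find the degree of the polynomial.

-839, -1377, -2095, -3017, -4167, -5569, -7247
-538, -718, -922, -1150, -1402, -1678
-180, -204, -228, -252, -276
-24, -24, -24, -24
The fourth differences are constant, so the polynomial has degree 4.

4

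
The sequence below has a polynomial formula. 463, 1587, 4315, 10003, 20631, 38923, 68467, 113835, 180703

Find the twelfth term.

First differences: 1124, 2728, 5688, 10628, 18292, 29544, 45368, 66868
Second differences: 1604, 2960, 4940, 7664, 11252, 15824, 21500
Third differences: 1356, 1980, 2724, 3588, 4572, 5676
Fourth differences: 624, 744, 864, 984, 1104
Fifth differences: 120, 120, 120, 120
Fifth differences constant at 120.
1104 + 120 = 1224;  5676 + 1224 = 6900;  21500 + 6900 = 28400;  66868 + 28400 = 95268;  180703 + 95268 = 275971
1224 + 120 = 1344;  6900 + 1344 = 8244;  28400 + 8244 = 36644;  95268 + 36644 = 131912;  275971 + 131912 = 407883
1344 + 120 = 1464;  8244 + 1464 = 9708;  36644 + 9708 = 46352;  131912 + 46352 = 178264;  407883 + 178264 = 586147

586147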